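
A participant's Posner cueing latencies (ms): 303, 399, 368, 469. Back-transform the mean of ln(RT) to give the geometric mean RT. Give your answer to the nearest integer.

380 ms

ln(RT): 5.7137, 5.9890, 5.9081, 6.1506
Mean ln(RT) = 23.7614/4 = 5.94034
Geometric mean = exp(5.94034) = 380.07 ms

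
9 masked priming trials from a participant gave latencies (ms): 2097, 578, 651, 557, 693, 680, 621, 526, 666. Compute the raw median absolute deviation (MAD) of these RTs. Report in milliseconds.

Sorted: 526, 557, 578, 621, 651, 666, 680, 693, 2097 → median = 651
|x − 651|: 1446, 73, 0, 94, 42, 29, 30, 125, 15
Sorted deviations: 0, 15, 29, 30, 42, 73, 94, 125, 1446 → MAD = 42

42 ms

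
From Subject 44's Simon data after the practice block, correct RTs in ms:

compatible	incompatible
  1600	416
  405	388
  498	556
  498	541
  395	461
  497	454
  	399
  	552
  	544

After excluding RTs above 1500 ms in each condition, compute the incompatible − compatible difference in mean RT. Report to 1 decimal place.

compatible: exclude 1600
M(compatible) = 2293/5 = 458.600
M(incompatible) = 4311/9 = 479.000
Difference = 479.000 − 458.600 = 20.400 ms

20.4 ms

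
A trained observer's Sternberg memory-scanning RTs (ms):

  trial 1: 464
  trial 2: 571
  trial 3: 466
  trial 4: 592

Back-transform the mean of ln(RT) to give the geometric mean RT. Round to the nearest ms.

520 ms

ln(RT): 6.1399, 6.3474, 6.1442, 6.3835
Mean ln(RT) = 25.0150/4 = 6.25374
Geometric mean = exp(6.25374) = 519.95 ms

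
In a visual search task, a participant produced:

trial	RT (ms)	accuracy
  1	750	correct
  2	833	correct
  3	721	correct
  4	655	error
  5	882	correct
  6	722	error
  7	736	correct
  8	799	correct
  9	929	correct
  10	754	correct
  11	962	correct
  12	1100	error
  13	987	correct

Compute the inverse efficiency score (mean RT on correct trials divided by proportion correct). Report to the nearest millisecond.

Correct trials (n=10): 750, 833, 721, 882, 736, 799, 929, 754, 962, 987
Mean correct RT = 8353/10 = 835.3000 ms
Proportion correct = 10/13
IES = 835.3000 / (10/13) = 1085.890 ms

1086 ms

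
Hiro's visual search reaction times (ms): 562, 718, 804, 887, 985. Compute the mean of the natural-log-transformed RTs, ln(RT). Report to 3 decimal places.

ln(RT): 6.3315, 6.5765, 6.6896, 6.7878, 6.8926
Σ ln(RT) = 33.2781
Mean = 33.2781/5 = 6.65561

6.656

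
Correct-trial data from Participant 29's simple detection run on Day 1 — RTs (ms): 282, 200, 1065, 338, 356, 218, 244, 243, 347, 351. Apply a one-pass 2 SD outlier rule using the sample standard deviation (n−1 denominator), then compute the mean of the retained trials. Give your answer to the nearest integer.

287 ms

n = 10, ΣRT = 3644, M = 364.400
Σ(x−M)² = 576574.40; s = √(576574.40/9) = 253.108
Cutoffs: 364.400 ± 2·253.108 → [-141.8, 870.6]
Outside: 1065 → excluded.
Retained (n=9): Σ = 2579, mean = 2579/9 = 286.556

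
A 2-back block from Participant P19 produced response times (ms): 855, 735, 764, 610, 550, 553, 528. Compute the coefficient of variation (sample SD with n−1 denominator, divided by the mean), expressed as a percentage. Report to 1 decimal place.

19.5%

n = 7, Σ = 4595, M = 656.4286
Σ(x−M)² = 97849.714; s = √(97849.714/6) = 127.7039
CV = 127.7039 / 656.4286 = 0.19454 = 19.454%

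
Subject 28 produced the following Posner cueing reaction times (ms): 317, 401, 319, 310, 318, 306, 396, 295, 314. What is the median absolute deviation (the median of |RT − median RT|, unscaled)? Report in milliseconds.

7 ms

Sorted: 295, 306, 310, 314, 317, 318, 319, 396, 401 → median = 317
|x − 317|: 0, 84, 2, 7, 1, 11, 79, 22, 3
Sorted deviations: 0, 1, 2, 3, 7, 11, 22, 79, 84 → MAD = 7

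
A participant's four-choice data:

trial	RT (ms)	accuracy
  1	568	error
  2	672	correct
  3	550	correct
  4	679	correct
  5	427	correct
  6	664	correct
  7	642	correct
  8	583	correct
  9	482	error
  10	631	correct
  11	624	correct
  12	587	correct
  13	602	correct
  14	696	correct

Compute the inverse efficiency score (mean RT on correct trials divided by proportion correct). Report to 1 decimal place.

Correct trials (n=12): 672, 550, 679, 427, 664, 642, 583, 631, 624, 587, 602, 696
Mean correct RT = 7357/12 = 613.0833 ms
Proportion correct = 12/14
IES = 613.0833 / (12/14) = 715.264 ms

715.3 ms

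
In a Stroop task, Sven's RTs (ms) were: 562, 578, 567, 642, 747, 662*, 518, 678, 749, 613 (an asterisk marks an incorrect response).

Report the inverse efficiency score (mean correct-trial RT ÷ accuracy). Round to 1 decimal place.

Correct trials (n=9): 562, 578, 567, 642, 747, 518, 678, 749, 613
Mean correct RT = 5654/9 = 628.2222 ms
Proportion correct = 9/10
IES = 628.2222 / (9/10) = 698.025 ms

698.0 ms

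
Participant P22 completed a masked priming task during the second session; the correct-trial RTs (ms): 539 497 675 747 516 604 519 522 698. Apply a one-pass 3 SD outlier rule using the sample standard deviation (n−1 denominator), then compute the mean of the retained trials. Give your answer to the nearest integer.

n = 9, ΣRT = 5317, M = 590.778
Σ(x−M)² = 70119.56; s = √(70119.56/8) = 93.621
Cutoffs: 590.778 ± 3·93.621 → [309.9, 871.6]
No RTs fall outside the cutoffs; all 9 retained. Mean = 5317/9 = 590.778

591 ms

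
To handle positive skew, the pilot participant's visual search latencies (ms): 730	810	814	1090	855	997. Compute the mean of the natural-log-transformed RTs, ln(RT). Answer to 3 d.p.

ln(RT): 6.5930, 6.6970, 6.7020, 6.9939, 6.7511, 6.9048
Σ ln(RT) = 40.6418
Mean = 40.6418/6 = 6.77364

6.774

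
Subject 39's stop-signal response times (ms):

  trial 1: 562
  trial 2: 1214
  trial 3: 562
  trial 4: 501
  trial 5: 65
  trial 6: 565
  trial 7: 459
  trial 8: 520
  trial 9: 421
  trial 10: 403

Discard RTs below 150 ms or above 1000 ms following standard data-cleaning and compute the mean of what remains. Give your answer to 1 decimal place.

499.1 ms

Excluded: 65, 1214
Retained (n=8): Σ = 3993
Mean = 3993/8 = 499.1250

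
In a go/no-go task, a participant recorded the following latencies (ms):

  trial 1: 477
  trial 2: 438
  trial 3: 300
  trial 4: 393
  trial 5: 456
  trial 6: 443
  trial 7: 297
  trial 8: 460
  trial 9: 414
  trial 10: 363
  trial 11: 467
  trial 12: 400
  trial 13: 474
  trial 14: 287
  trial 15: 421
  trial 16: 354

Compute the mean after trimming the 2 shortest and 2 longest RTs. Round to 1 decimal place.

409.1 ms

Sorted: 287, 297, 300, 354, 363, 393, 400, 414, 421, 438, 443, 456, 460, 467, 474, 477
Drop lowest 2 (287, 297) and highest 2 (474, 477)
Remaining (n=12): Σ = 4909, mean = 4909/12 = 409.083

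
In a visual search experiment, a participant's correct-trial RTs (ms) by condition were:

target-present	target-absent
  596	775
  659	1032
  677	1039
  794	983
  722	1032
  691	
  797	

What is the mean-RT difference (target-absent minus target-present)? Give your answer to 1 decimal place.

267.1 ms

M(target-present) = 4936/7 = 705.143
M(target-absent) = 4861/5 = 972.200
Difference = 972.200 − 705.143 = 267.057 ms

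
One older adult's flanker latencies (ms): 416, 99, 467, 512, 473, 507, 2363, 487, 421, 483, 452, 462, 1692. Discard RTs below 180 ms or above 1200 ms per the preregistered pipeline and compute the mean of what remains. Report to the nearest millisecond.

468 ms

Excluded: 99, 1692, 2363
Retained (n=10): Σ = 4680
Mean = 4680/10 = 468.0000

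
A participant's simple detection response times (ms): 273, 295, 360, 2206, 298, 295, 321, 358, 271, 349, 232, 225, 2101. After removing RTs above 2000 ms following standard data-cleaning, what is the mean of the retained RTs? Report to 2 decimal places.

297.91 ms

Excluded: 2101, 2206
Retained (n=11): Σ = 3277
Mean = 3277/11 = 297.9091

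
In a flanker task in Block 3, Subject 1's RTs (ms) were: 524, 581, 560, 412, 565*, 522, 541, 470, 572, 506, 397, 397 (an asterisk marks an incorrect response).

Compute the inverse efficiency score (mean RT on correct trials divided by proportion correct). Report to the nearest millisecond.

Correct trials (n=11): 524, 581, 560, 412, 522, 541, 470, 572, 506, 397, 397
Mean correct RT = 5482/11 = 498.3636 ms
Proportion correct = 11/12
IES = 498.3636 / (11/12) = 543.669 ms

544 ms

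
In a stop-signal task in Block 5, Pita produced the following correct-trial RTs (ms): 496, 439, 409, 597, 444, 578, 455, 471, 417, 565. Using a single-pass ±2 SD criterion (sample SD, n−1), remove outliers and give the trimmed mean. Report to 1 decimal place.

n = 10, ΣRT = 4871, M = 487.100
Σ(x−M)² = 42962.90; s = √(42962.90/9) = 69.092
Cutoffs: 487.100 ± 2·69.092 → [348.9, 625.3]
No RTs fall outside the cutoffs; all 10 retained. Mean = 4871/10 = 487.100

487.1 ms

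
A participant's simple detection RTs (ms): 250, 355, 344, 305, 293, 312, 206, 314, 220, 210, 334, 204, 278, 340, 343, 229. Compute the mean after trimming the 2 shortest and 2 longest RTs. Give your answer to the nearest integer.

286 ms

Sorted: 204, 206, 210, 220, 229, 250, 278, 293, 305, 312, 314, 334, 340, 343, 344, 355
Drop lowest 2 (204, 206) and highest 2 (344, 355)
Remaining (n=12): Σ = 3428, mean = 3428/12 = 285.667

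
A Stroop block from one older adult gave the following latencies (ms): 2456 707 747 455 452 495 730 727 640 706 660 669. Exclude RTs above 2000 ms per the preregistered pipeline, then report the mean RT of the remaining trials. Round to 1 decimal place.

Excluded: 2456
Retained (n=11): Σ = 6988
Mean = 6988/11 = 635.2727

635.3 ms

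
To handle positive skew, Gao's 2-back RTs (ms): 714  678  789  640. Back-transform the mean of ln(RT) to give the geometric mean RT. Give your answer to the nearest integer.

ln(RT): 6.5709, 6.5191, 6.6708, 6.4615
Mean ln(RT) = 26.2223/4 = 6.55557
Geometric mean = exp(6.55557) = 703.15 ms

703 ms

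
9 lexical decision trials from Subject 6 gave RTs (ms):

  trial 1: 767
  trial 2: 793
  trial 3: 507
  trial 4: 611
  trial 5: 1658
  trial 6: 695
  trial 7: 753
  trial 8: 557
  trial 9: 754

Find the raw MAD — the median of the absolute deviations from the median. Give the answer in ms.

58 ms

Sorted: 507, 557, 611, 695, 753, 754, 767, 793, 1658 → median = 753
|x − 753|: 14, 40, 246, 142, 905, 58, 0, 196, 1
Sorted deviations: 0, 1, 14, 40, 58, 142, 196, 246, 905 → MAD = 58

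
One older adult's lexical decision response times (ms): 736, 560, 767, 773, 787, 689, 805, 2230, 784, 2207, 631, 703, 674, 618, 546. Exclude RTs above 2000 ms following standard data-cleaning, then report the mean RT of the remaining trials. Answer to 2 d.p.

Excluded: 2207, 2230
Retained (n=13): Σ = 9073
Mean = 9073/13 = 697.9231

697.92 ms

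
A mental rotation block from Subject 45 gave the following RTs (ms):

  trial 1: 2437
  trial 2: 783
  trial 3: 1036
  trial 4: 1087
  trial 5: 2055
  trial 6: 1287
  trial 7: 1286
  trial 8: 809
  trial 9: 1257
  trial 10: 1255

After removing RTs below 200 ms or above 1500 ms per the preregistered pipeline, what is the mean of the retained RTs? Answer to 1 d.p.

1100.0 ms

Excluded: 2055, 2437
Retained (n=8): Σ = 8800
Mean = 8800/8 = 1100.0000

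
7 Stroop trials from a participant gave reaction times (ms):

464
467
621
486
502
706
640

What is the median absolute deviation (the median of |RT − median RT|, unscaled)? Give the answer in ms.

Sorted: 464, 467, 486, 502, 621, 640, 706 → median = 502
|x − 502|: 38, 35, 119, 16, 0, 204, 138
Sorted deviations: 0, 16, 35, 38, 119, 138, 204 → MAD = 38

38 ms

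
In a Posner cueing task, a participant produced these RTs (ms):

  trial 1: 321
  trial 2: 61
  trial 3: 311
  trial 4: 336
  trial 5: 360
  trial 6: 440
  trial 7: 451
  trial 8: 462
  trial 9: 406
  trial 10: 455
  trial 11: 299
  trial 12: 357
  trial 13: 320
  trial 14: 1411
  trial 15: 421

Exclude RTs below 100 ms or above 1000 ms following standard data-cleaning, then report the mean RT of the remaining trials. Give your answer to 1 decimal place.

Excluded: 61, 1411
Retained (n=13): Σ = 4939
Mean = 4939/13 = 379.9231

379.9 ms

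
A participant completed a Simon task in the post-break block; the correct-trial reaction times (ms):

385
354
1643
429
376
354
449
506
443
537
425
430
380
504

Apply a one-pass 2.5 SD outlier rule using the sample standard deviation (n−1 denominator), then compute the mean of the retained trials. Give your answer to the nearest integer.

n = 14, ΣRT = 7215, M = 515.357
Σ(x−M)² = 1411617.21; s = √(1411617.21/13) = 329.524
Cutoffs: 515.357 ± 2.5·329.524 → [-308.5, 1339.2]
Outside: 1643 → excluded.
Retained (n=13): Σ = 5572, mean = 5572/13 = 428.615

429 ms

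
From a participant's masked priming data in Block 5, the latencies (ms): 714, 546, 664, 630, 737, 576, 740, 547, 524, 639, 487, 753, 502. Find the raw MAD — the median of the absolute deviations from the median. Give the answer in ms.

Sorted: 487, 502, 524, 546, 547, 576, 630, 639, 664, 714, 737, 740, 753 → median = 630
|x − 630|: 84, 84, 34, 0, 107, 54, 110, 83, 106, 9, 143, 123, 128
Sorted deviations: 0, 9, 34, 54, 83, 84, 84, 106, 107, 110, 123, 128, 143 → MAD = 84

84 ms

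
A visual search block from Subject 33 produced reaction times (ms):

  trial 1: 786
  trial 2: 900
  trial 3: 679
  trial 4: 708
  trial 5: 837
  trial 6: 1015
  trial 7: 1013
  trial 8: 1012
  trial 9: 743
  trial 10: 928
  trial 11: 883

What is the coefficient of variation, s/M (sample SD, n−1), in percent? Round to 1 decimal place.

14.3%

n = 11, Σ = 9504, M = 864.0000
Σ(x−M)² = 152674.000; s = √(152674.000/10) = 123.5613
CV = 123.5613 / 864.0000 = 0.14301 = 14.301%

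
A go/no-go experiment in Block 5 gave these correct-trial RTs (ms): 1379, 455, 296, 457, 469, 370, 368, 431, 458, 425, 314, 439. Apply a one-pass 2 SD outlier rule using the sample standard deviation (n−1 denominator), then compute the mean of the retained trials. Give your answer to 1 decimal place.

407.5 ms

n = 12, ΣRT = 5861, M = 488.417
Σ(x−M)² = 902272.92; s = √(902272.92/11) = 286.400
Cutoffs: 488.417 ± 2·286.400 → [-84.4, 1061.2]
Outside: 1379 → excluded.
Retained (n=11): Σ = 4482, mean = 4482/11 = 407.455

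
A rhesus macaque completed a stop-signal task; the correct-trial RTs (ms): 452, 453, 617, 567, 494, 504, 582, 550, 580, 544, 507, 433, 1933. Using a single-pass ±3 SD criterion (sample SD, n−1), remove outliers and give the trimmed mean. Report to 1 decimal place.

n = 13, ΣRT = 8216, M = 632.000
Σ(x−M)² = 1871818.00; s = √(1871818.00/12) = 394.949
Cutoffs: 632.000 ± 3·394.949 → [-552.8, 1816.8]
Outside: 1933 → excluded.
Retained (n=12): Σ = 6283, mean = 6283/12 = 523.583

523.6 ms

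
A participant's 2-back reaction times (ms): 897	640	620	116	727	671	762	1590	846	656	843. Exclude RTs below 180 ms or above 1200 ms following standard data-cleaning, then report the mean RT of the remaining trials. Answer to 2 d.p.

Excluded: 116, 1590
Retained (n=9): Σ = 6662
Mean = 6662/9 = 740.2222

740.22 ms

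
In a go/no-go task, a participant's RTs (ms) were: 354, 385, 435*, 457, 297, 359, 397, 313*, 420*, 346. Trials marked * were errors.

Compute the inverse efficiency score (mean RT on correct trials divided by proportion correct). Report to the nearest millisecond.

530 ms

Correct trials (n=7): 354, 385, 457, 297, 359, 397, 346
Mean correct RT = 2595/7 = 370.7143 ms
Proportion correct = 7/10
IES = 370.7143 / (7/10) = 529.592 ms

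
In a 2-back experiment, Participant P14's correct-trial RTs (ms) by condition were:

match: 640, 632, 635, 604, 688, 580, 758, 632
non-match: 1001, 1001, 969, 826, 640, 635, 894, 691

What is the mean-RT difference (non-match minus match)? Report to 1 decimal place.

186.0 ms

M(match) = 5169/8 = 646.125
M(non-match) = 6657/8 = 832.125
Difference = 832.125 − 646.125 = 186.000 ms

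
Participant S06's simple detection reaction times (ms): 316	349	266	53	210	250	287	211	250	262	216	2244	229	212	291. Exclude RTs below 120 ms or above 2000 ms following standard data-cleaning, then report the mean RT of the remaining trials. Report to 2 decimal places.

257.62 ms

Excluded: 53, 2244
Retained (n=13): Σ = 3349
Mean = 3349/13 = 257.6154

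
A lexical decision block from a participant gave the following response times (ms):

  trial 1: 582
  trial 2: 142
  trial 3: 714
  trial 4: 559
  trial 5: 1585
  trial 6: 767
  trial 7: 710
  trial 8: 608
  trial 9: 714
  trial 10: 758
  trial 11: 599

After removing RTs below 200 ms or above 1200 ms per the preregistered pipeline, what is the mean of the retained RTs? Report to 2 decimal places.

Excluded: 142, 1585
Retained (n=9): Σ = 6011
Mean = 6011/9 = 667.8889

667.89 ms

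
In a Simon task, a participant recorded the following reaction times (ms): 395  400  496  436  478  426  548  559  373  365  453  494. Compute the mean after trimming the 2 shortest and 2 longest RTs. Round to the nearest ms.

Sorted: 365, 373, 395, 400, 426, 436, 453, 478, 494, 496, 548, 559
Drop lowest 2 (365, 373) and highest 2 (548, 559)
Remaining (n=8): Σ = 3578, mean = 3578/8 = 447.250

447 ms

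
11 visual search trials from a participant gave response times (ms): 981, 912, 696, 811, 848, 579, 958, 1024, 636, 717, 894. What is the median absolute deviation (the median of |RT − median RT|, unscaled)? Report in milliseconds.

Sorted: 579, 636, 696, 717, 811, 848, 894, 912, 958, 981, 1024 → median = 848
|x − 848|: 133, 64, 152, 37, 0, 269, 110, 176, 212, 131, 46
Sorted deviations: 0, 37, 46, 64, 110, 131, 133, 152, 176, 212, 269 → MAD = 131

131 ms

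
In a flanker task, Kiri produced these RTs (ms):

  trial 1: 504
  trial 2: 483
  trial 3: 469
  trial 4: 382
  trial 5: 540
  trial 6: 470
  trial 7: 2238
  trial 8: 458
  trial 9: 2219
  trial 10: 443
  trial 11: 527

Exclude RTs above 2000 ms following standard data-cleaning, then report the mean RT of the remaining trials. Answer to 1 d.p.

Excluded: 2219, 2238
Retained (n=9): Σ = 4276
Mean = 4276/9 = 475.1111

475.1 ms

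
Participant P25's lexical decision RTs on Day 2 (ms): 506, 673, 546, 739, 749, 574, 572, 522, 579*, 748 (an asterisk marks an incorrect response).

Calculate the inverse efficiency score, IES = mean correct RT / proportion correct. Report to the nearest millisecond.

695 ms

Correct trials (n=9): 506, 673, 546, 739, 749, 574, 572, 522, 748
Mean correct RT = 5629/9 = 625.4444 ms
Proportion correct = 9/10
IES = 625.4444 / (9/10) = 694.938 ms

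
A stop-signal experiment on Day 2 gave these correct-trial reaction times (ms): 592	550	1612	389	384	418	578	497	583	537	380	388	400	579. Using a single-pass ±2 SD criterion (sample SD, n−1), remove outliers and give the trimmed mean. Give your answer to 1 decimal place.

482.7 ms

n = 14, ΣRT = 7887, M = 563.357
Σ(x−M)² = 1281347.21; s = √(1281347.21/13) = 313.951
Cutoffs: 563.357 ± 2·313.951 → [-64.5, 1191.3]
Outside: 1612 → excluded.
Retained (n=13): Σ = 6275, mean = 6275/13 = 482.692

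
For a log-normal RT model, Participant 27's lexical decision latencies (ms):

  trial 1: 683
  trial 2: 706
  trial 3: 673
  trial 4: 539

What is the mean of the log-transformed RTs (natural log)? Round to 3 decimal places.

ln(RT): 6.5265, 6.5596, 6.5117, 6.2897
Σ ln(RT) = 25.8876
Mean = 25.8876/4 = 6.47189

6.472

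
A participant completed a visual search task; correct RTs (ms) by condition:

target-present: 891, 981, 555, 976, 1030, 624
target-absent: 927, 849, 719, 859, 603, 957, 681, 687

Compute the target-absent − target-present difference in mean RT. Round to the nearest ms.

-58 ms

M(target-present) = 5057/6 = 842.833
M(target-absent) = 6282/8 = 785.250
Difference = 785.250 − 842.833 = -57.583 ms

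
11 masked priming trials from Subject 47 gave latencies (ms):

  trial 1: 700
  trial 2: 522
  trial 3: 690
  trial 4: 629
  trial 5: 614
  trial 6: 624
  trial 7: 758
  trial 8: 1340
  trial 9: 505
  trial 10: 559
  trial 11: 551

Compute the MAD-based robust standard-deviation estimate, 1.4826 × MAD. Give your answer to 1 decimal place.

108.2 ms

Sorted: 505, 522, 551, 559, 614, 624, 629, 690, 700, 758, 1340 → median = 624
|x − 624| sorted: 0, 5, 10, 65, 66, 73, 76, 102, 119, 134, 716 → MAD = 73
Robust SD ≈ 1.4826 × 73 = 108.230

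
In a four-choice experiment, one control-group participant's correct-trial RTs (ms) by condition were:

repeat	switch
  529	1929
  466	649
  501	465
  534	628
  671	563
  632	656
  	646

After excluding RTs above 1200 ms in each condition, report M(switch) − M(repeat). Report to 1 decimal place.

switch: exclude 1929
M(repeat) = 3333/6 = 555.500
M(switch) = 3607/6 = 601.167
Difference = 601.167 − 555.500 = 45.667 ms

45.7 ms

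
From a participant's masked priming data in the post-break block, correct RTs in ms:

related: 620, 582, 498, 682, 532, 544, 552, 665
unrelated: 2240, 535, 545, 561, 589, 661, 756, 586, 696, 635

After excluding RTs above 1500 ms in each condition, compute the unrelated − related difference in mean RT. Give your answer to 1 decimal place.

unrelated: exclude 2240
M(related) = 4675/8 = 584.375
M(unrelated) = 5564/9 = 618.222
Difference = 618.222 − 584.375 = 33.847 ms

33.8 ms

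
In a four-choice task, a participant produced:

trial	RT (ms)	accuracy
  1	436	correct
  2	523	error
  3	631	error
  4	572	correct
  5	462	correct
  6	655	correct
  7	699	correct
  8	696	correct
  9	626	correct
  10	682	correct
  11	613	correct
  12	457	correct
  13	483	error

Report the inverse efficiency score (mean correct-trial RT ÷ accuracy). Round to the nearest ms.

Correct trials (n=10): 436, 572, 462, 655, 699, 696, 626, 682, 613, 457
Mean correct RT = 5898/10 = 589.8000 ms
Proportion correct = 10/13
IES = 589.8000 / (10/13) = 766.740 ms

767 ms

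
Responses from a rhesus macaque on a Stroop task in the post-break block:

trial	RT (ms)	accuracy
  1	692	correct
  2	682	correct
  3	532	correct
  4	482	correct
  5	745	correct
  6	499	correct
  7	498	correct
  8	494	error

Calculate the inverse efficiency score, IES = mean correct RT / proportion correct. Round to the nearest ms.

Correct trials (n=7): 692, 682, 532, 482, 745, 499, 498
Mean correct RT = 4130/7 = 590.0000 ms
Proportion correct = 7/8
IES = 590.0000 / (7/8) = 674.286 ms

674 ms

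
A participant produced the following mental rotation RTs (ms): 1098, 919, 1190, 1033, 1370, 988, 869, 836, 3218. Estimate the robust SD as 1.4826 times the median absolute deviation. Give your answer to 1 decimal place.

232.8 ms

Sorted: 836, 869, 919, 988, 1033, 1098, 1190, 1370, 3218 → median = 1033
|x − 1033| sorted: 0, 45, 65, 114, 157, 164, 197, 337, 2185 → MAD = 157
Robust SD ≈ 1.4826 × 157 = 232.768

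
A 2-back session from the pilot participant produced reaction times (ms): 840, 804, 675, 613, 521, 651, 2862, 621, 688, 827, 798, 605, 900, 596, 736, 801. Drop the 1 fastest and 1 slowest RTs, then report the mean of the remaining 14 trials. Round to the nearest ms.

Sorted: 521, 596, 605, 613, 621, 651, 675, 688, 736, 798, 801, 804, 827, 840, 900, 2862
Drop lowest 1 (521) and highest 1 (2862)
Remaining (n=14): Σ = 10155, mean = 10155/14 = 725.357

725 ms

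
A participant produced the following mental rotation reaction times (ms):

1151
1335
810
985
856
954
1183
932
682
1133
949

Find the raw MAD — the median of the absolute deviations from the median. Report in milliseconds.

Sorted: 682, 810, 856, 932, 949, 954, 985, 1133, 1151, 1183, 1335 → median = 954
|x − 954|: 197, 381, 144, 31, 98, 0, 229, 22, 272, 179, 5
Sorted deviations: 0, 5, 22, 31, 98, 144, 179, 197, 229, 272, 381 → MAD = 144

144 ms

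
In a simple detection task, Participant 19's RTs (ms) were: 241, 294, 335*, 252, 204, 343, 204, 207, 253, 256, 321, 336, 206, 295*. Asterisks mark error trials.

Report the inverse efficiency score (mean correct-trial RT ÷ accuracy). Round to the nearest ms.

Correct trials (n=12): 241, 294, 252, 204, 343, 204, 207, 253, 256, 321, 336, 206
Mean correct RT = 3117/12 = 259.7500 ms
Proportion correct = 12/14
IES = 259.7500 / (12/14) = 303.042 ms

303 ms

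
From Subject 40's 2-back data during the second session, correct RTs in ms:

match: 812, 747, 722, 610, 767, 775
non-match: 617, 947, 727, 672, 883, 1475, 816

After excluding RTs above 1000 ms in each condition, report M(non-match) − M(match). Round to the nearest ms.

non-match: exclude 1475
M(match) = 4433/6 = 738.833
M(non-match) = 4662/6 = 777.000
Difference = 777.000 − 738.833 = 38.167 ms

38 ms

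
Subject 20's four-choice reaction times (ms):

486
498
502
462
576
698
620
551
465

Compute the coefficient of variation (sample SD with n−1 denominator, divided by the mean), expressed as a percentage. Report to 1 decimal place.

n = 9, Σ = 4858, M = 539.7778
Σ(x−M)² = 50613.556; s = √(50613.556/8) = 79.5405
CV = 79.5405 / 539.7778 = 0.14736 = 14.736%

14.7%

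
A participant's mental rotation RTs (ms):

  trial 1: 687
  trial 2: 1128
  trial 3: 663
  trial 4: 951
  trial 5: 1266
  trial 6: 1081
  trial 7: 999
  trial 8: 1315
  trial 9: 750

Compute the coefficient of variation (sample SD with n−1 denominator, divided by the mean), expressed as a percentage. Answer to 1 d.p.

24.6%

n = 9, Σ = 8840, M = 982.2222
Σ(x−M)² = 466521.556; s = √(466521.556/8) = 241.4854
CV = 241.4854 / 982.2222 = 0.24586 = 24.586%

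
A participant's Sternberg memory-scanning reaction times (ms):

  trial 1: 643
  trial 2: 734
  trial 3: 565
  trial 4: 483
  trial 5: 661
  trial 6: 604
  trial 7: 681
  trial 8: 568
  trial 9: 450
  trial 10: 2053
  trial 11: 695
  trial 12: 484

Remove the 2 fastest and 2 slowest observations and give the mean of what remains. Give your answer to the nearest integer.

Sorted: 450, 483, 484, 565, 568, 604, 643, 661, 681, 695, 734, 2053
Drop lowest 2 (450, 483) and highest 2 (734, 2053)
Remaining (n=8): Σ = 4901, mean = 4901/8 = 612.625

613 ms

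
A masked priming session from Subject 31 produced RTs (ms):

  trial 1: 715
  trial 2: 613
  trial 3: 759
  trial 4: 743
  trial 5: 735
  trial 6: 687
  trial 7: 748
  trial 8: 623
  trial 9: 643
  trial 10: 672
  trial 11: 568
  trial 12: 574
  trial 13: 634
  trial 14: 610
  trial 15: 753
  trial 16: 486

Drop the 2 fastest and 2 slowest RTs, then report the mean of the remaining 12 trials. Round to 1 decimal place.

666.4 ms

Sorted: 486, 568, 574, 610, 613, 623, 634, 643, 672, 687, 715, 735, 743, 748, 753, 759
Drop lowest 2 (486, 568) and highest 2 (753, 759)
Remaining (n=12): Σ = 7997, mean = 7997/12 = 666.417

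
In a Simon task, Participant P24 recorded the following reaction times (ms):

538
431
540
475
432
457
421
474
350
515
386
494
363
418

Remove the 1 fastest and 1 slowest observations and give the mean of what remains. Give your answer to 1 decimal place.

Sorted: 350, 363, 386, 418, 421, 431, 432, 457, 474, 475, 494, 515, 538, 540
Drop lowest 1 (350) and highest 1 (540)
Remaining (n=12): Σ = 5404, mean = 5404/12 = 450.333

450.3 ms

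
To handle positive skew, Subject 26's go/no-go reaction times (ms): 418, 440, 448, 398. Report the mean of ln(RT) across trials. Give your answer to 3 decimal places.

6.053

ln(RT): 6.0355, 6.0868, 6.1048, 5.9865
Σ ln(RT) = 24.2135
Mean = 24.2135/4 = 6.05338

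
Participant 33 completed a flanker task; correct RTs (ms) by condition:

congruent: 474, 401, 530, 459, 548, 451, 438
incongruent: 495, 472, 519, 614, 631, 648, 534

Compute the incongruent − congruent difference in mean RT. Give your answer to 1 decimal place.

M(congruent) = 3301/7 = 471.571
M(incongruent) = 3913/7 = 559.000
Difference = 559.000 − 471.571 = 87.429 ms

87.4 ms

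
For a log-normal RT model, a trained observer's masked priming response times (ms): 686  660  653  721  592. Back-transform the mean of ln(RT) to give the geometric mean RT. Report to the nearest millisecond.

ln(RT): 6.5309, 6.4922, 6.4816, 6.5806, 6.3835
Mean ln(RT) = 32.4688/5 = 6.49377
Geometric mean = exp(6.49377) = 661.01 ms

661 ms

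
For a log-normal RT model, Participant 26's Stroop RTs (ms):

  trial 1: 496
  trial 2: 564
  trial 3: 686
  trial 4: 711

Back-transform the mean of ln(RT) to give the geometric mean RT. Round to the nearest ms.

608 ms

ln(RT): 6.2066, 6.3351, 6.5309, 6.5667
Mean ln(RT) = 25.6392/4 = 6.40980
Geometric mean = exp(6.40980) = 607.77 ms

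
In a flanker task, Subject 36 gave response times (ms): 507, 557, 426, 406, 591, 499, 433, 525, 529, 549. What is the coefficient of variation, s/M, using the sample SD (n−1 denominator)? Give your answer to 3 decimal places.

0.123

n = 10, Σ = 5022, M = 502.2000
Σ(x−M)² = 34199.600; s = √(34199.600/9) = 61.6438
CV = 61.6438 / 502.2000 = 0.12275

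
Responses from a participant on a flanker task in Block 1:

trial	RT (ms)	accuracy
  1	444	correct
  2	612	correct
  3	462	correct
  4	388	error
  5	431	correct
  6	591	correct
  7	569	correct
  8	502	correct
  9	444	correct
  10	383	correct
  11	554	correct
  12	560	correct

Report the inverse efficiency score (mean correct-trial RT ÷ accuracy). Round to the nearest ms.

Correct trials (n=11): 444, 612, 462, 431, 591, 569, 502, 444, 383, 554, 560
Mean correct RT = 5552/11 = 504.7273 ms
Proportion correct = 11/12
IES = 504.7273 / (11/12) = 550.612 ms

551 ms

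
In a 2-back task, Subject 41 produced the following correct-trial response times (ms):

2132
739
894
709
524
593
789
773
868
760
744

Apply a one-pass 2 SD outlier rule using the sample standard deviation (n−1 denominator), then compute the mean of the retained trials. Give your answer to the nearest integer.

n = 11, ΣRT = 9525, M = 865.909
Σ(x−M)² = 1876512.91; s = √(1876512.91/10) = 433.187
Cutoffs: 865.909 ± 2·433.187 → [-0.5, 1732.3]
Outside: 2132 → excluded.
Retained (n=10): Σ = 7393, mean = 7393/10 = 739.300

739 ms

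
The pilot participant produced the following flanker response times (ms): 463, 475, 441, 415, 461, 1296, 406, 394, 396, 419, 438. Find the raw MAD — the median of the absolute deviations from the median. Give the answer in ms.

25 ms

Sorted: 394, 396, 406, 415, 419, 438, 441, 461, 463, 475, 1296 → median = 438
|x − 438|: 25, 37, 3, 23, 23, 858, 32, 44, 42, 19, 0
Sorted deviations: 0, 3, 19, 23, 23, 25, 32, 37, 42, 44, 858 → MAD = 25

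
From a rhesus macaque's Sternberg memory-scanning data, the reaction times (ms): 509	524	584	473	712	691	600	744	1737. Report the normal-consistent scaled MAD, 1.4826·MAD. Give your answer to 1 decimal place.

Sorted: 473, 509, 524, 584, 600, 691, 712, 744, 1737 → median = 600
|x − 600| sorted: 0, 16, 76, 91, 91, 112, 127, 144, 1137 → MAD = 91
Robust SD ≈ 1.4826 × 91 = 134.917

134.9 ms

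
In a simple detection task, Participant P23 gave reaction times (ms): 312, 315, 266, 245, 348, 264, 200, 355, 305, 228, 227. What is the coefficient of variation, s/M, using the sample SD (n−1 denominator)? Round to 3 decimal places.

0.185

n = 11, Σ = 3065, M = 278.6364
Σ(x−M)² = 26692.545; s = √(26692.545/10) = 51.6648
CV = 51.6648 / 278.6364 = 0.18542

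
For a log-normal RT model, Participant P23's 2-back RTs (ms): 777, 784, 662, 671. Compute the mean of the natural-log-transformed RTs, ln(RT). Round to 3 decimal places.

6.581

ln(RT): 6.6554, 6.6644, 6.4953, 6.5088
Σ ln(RT) = 26.3239
Mean = 26.3239/4 = 6.58097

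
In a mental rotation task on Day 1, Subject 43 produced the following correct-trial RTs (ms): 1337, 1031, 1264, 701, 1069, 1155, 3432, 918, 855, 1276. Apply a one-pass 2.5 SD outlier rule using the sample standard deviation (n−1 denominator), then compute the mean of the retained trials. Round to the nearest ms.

1067 ms

n = 10, ΣRT = 13038, M = 1303.800
Σ(x−M)² = 5398017.60; s = √(5398017.60/9) = 774.454
Cutoffs: 1303.800 ± 2.5·774.454 → [-632.3, 3239.9]
Outside: 3432 → excluded.
Retained (n=9): Σ = 9606, mean = 9606/9 = 1067.333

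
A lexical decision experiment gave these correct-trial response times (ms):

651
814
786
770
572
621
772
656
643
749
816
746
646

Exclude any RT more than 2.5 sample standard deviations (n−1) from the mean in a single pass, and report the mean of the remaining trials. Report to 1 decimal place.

710.9 ms

n = 13, ΣRT = 9242, M = 710.923
Σ(x−M)² = 80024.92; s = √(80024.92/12) = 81.662
Cutoffs: 710.923 ± 2.5·81.662 → [506.8, 915.1]
No RTs fall outside the cutoffs; all 13 retained. Mean = 9242/13 = 710.923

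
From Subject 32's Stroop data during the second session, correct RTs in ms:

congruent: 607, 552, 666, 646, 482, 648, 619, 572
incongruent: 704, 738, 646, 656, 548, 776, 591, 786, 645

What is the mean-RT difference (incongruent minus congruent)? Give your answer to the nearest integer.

78 ms

M(congruent) = 4792/8 = 599.000
M(incongruent) = 6090/9 = 676.667
Difference = 676.667 − 599.000 = 77.667 ms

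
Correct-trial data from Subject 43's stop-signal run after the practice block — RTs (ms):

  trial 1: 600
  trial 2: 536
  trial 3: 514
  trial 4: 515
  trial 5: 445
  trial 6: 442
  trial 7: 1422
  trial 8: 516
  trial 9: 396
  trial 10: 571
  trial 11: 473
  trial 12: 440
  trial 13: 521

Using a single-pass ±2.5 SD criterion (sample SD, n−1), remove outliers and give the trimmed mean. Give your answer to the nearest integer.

n = 13, ΣRT = 7391, M = 568.538
Σ(x−M)² = 828005.23; s = √(828005.23/12) = 262.679
Cutoffs: 568.538 ± 2.5·262.679 → [-88.2, 1225.2]
Outside: 1422 → excluded.
Retained (n=12): Σ = 5969, mean = 5969/12 = 497.417

497 ms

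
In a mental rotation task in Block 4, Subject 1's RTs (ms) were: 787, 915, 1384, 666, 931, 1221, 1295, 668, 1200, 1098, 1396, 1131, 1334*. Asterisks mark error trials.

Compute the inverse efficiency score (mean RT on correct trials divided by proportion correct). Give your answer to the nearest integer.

1146 ms

Correct trials (n=12): 787, 915, 1384, 666, 931, 1221, 1295, 668, 1200, 1098, 1396, 1131
Mean correct RT = 12692/12 = 1057.6667 ms
Proportion correct = 12/13
IES = 1057.6667 / (12/13) = 1145.806 ms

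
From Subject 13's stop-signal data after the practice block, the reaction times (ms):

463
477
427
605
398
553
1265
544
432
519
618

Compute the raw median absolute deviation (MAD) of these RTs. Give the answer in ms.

Sorted: 398, 427, 432, 463, 477, 519, 544, 553, 605, 618, 1265 → median = 519
|x − 519|: 56, 42, 92, 86, 121, 34, 746, 25, 87, 0, 99
Sorted deviations: 0, 25, 34, 42, 56, 86, 87, 92, 99, 121, 746 → MAD = 86

86 ms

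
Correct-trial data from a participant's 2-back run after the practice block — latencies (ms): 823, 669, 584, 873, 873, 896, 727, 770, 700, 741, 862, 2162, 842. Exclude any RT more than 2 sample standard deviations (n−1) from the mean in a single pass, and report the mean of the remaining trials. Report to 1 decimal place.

780.0 ms

n = 13, ΣRT = 11522, M = 886.308
Σ(x−M)² = 1867744.77; s = √(1867744.77/12) = 394.519
Cutoffs: 886.308 ± 2·394.519 → [97.3, 1675.3]
Outside: 2162 → excluded.
Retained (n=12): Σ = 9360, mean = 9360/12 = 780.000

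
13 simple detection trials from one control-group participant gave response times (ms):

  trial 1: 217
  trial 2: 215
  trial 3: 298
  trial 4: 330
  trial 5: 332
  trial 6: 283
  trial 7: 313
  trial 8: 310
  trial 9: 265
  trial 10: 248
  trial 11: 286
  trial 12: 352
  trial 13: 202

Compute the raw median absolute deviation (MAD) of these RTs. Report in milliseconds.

38 ms

Sorted: 202, 215, 217, 248, 265, 283, 286, 298, 310, 313, 330, 332, 352 → median = 286
|x − 286|: 69, 71, 12, 44, 46, 3, 27, 24, 21, 38, 0, 66, 84
Sorted deviations: 0, 3, 12, 21, 24, 27, 38, 44, 46, 66, 69, 71, 84 → MAD = 38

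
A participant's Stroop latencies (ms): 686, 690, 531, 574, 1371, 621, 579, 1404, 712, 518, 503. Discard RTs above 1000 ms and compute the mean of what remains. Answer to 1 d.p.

601.6 ms

Excluded: 1371, 1404
Retained (n=9): Σ = 5414
Mean = 5414/9 = 601.5556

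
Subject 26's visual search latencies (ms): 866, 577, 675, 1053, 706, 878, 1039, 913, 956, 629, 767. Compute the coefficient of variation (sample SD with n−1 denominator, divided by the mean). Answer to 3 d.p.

n = 11, Σ = 9059, M = 823.5455
Σ(x−M)² = 267096.727; s = √(267096.727/10) = 163.4309
CV = 163.4309 / 823.5455 = 0.19845

0.198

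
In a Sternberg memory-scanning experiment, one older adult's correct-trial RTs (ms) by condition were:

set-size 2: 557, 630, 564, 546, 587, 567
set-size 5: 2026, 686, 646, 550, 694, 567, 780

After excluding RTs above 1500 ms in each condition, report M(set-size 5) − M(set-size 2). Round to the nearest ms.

79 ms

set-size 5: exclude 2026
M(set-size 2) = 3451/6 = 575.167
M(set-size 5) = 3923/6 = 653.833
Difference = 653.833 − 575.167 = 78.667 ms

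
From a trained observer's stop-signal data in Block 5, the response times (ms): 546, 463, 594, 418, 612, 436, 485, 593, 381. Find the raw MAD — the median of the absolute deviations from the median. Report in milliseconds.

67 ms

Sorted: 381, 418, 436, 463, 485, 546, 593, 594, 612 → median = 485
|x − 485|: 61, 22, 109, 67, 127, 49, 0, 108, 104
Sorted deviations: 0, 22, 49, 61, 67, 104, 108, 109, 127 → MAD = 67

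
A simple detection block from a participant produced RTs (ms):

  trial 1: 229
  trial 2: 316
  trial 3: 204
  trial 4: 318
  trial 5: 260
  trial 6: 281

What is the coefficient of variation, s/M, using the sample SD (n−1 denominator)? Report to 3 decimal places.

0.172

n = 6, Σ = 1608, M = 268.0000
Σ(x−M)² = 10654.000; s = √(10654.000/5) = 46.1606
CV = 46.1606 / 268.0000 = 0.17224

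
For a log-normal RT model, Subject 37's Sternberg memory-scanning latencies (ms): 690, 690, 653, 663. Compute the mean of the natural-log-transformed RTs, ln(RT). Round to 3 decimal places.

ln(RT): 6.5367, 6.5367, 6.4816, 6.4968
Σ ln(RT) = 26.0517
Mean = 26.0517/4 = 6.51293

6.513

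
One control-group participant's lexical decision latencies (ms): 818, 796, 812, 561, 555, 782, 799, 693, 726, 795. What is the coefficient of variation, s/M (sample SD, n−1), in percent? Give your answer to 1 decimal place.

13.7%

n = 10, Σ = 7337, M = 733.7000
Σ(x−M)² = 90948.100; s = √(90948.100/9) = 100.5253
CV = 100.5253 / 733.7000 = 0.13701 = 13.701%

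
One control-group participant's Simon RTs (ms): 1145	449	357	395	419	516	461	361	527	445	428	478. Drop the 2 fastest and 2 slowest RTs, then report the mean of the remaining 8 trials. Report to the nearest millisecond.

Sorted: 357, 361, 395, 419, 428, 445, 449, 461, 478, 516, 527, 1145
Drop lowest 2 (357, 361) and highest 2 (527, 1145)
Remaining (n=8): Σ = 3591, mean = 3591/8 = 448.875

449 ms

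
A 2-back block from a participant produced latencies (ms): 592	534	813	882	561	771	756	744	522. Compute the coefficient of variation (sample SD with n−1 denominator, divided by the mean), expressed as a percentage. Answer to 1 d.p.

19.6%

n = 9, Σ = 6175, M = 686.1111
Σ(x−M)² = 144494.889; s = √(144494.889/8) = 134.3944
CV = 134.3944 / 686.1111 = 0.19588 = 19.588%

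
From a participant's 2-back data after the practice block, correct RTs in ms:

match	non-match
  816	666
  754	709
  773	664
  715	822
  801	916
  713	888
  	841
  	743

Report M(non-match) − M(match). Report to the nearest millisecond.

M(match) = 4572/6 = 762.000
M(non-match) = 6249/8 = 781.125
Difference = 781.125 − 762.000 = 19.125 ms

19 ms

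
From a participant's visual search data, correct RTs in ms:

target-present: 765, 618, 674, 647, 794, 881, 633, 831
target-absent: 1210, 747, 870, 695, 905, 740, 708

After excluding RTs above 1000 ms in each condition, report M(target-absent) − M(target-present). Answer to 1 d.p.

target-absent: exclude 1210
M(target-present) = 5843/8 = 730.375
M(target-absent) = 4665/6 = 777.500
Difference = 777.500 − 730.375 = 47.125 ms

47.1 ms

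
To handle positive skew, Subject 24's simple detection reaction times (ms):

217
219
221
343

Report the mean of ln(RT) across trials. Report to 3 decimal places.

ln(RT): 5.3799, 5.3891, 5.3982, 5.8377
Σ ln(RT) = 22.0049
Mean = 22.0049/4 = 5.50122

5.501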